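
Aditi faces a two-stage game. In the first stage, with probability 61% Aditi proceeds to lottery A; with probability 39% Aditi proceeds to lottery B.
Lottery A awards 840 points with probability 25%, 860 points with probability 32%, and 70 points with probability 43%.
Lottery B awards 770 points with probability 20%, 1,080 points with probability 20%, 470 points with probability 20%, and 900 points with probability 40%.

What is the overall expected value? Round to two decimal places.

EV(A) = 0.25 × 840 + 0.32 × 860 + 0.43 × 70 = 210 + 275.2 + 30.1 = 515.3
EV(B) = 0.2 × 770 + 0.2 × 1080 + 0.2 × 470 + 0.4 × 900 = 154 + 216 + 94 + 360 = 824
Overall = 0.61 × 515.3 + 0.39 × 824 = 314.333 + 321.36 = 635.693

635.69 points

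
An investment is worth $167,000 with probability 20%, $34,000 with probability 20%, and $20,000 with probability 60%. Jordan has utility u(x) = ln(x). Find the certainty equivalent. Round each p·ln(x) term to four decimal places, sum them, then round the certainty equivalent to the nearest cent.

$33,996.06

E[u] = 0.2·ln(167000) + 0.2·ln(34000) + 0.6·ln(20000) = 2.4051 + 2.0868 + 5.9421 = 10.4340
CE = e^10.4340 ≈ 33996.06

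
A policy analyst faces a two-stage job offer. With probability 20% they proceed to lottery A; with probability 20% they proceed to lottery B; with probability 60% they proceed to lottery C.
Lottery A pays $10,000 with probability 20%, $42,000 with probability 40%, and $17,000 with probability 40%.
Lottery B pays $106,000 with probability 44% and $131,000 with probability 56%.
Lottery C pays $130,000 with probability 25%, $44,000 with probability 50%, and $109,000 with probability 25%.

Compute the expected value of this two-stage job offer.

$78,170

EV(A) = 0.2 × 10000 + 0.4 × 42000 + 0.4 × 17000 = 2000 + 16800 + 6800 = 25600
EV(B) = 0.44 × 106000 + 0.56 × 131000 = 46640 + 73360 = 120000
EV(C) = 0.25 × 130000 + 0.5 × 44000 + 0.25 × 109000 = 32500 + 22000 + 27250 = 81750
Overall = 0.2 × 25600 + 0.2 × 120000 + 0.6 × 81750 = 5120 + 24000 + 49050 = 78170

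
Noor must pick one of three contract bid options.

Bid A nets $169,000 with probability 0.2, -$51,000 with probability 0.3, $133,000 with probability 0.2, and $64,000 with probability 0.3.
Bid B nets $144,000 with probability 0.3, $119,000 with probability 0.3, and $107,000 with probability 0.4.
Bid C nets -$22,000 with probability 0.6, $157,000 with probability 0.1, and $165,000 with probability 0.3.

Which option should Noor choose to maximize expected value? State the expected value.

Bid A = 0.2 × 169000 + 0.3 × (-51000) + 0.2 × 133000 + 0.3 × 64000 = 33800 − 15300 + 26600 + 19200 = 64300
Bid B = 0.3 × 144000 + 0.3 × 119000 + 0.4 × 107000 = 43200 + 35700 + 42800 = 121700
Bid C = 0.6 × (-22000) + 0.1 × 157000 + 0.3 × 165000 = -13200 + 15700 + 49500 = 52000

Bid B ($121,700)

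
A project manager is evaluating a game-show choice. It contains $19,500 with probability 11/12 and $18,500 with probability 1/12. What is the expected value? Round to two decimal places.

EV = 11/12 × 19500 + 1/12 × 18500 = 17875 + 1541.6667 = 19416.6667

$19,416.67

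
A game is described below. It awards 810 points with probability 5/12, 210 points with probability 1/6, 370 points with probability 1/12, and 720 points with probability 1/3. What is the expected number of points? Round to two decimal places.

643.33 points

EV = 5/12 × 810 + 1/6 × 210 + 1/12 × 370 + 1/3 × 720 = 337.5 + 35 + 30.8333 + 240 = 643.3333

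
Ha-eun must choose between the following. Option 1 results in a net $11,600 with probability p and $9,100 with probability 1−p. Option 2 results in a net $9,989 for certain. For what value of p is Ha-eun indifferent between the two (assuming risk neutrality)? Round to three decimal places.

p·11600 + (1−p)·9100 = 9989
2500p + 9100 = 9989
p = (9989 − 9100) / 2500

p = 0.356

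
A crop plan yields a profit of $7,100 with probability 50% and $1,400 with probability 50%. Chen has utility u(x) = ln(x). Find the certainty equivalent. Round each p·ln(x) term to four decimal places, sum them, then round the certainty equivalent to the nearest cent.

E[u] = 0.5·ln(7100) + 0.5·ln(1400) = 4.4339 + 3.6221 = 8.0560
CE = e^8.0560 ≈ 3152.65

$3,152.65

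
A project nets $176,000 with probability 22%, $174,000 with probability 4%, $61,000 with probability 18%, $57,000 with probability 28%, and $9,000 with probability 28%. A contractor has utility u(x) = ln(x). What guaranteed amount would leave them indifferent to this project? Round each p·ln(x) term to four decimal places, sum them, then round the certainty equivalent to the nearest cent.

E[u] = 0.22·ln(176000) + 0.04·ln(174000) + 0.18·ln(61000) + 0.28·ln(57000) + 0.28·ln(9000) = 2.6572 + 0.4827 + 1.9834 + 3.0662 + 2.5494 = 10.7389
CE = e^10.7389 ≈ 46115.30

$46,115.30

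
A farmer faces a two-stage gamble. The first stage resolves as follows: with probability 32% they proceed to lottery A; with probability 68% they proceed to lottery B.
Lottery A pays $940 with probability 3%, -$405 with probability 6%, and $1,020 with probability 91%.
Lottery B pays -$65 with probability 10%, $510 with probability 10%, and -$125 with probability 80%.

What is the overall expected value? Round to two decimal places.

EV(A) = 0.03 × 940 + 0.06 × (-405) + 0.91 × 1020 = 28.2 − 24.3 + 928.2 = 932.1
EV(B) = 0.1 × (-65) + 0.1 × 510 + 0.8 × (-125) = -6.5 + 51 − 100 = -55.5
Overall = 0.32 × 932.1 + 0.68 × (-55.5) = 298.272 − 37.74 = 260.532

$260.53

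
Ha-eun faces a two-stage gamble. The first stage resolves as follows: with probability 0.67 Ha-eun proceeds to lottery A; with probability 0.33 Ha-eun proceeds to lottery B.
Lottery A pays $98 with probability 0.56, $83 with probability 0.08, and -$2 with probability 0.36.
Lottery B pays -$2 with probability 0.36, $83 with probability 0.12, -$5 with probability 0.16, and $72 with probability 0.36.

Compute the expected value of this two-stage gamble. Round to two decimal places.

$52.07

EV(A) = 0.56 × 98 + 0.08 × 83 + 0.36 × (-2) = 54.88 + 6.64 − 0.72 = 60.8
EV(B) = 0.36 × (-2) + 0.12 × 83 + 0.16 × (-5) + 0.36 × 72 = -0.72 + 9.96 − 0.8 + 25.92 = 34.36
Overall = 0.67 × 60.8 + 0.33 × 34.36 = 40.736 + 11.3388 = 52.0748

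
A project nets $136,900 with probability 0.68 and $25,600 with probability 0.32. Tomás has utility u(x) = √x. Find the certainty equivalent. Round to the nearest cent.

E[u] = 0.68·√136900 + 0.32·√25600 = 0.68·370 + 0.32·160 = 302.8
CE = (302.8)² = 91687.84

$91,687.84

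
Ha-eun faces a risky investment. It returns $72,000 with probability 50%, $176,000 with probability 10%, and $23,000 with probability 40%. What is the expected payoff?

EV = 0.5 × 72000 + 0.1 × 176000 + 0.4 × 23000 = 36000 + 17600 + 9200 = 62800

$62,800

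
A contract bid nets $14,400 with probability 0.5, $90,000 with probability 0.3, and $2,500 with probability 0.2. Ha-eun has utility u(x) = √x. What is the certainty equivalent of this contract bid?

$25,600

E[u] = 0.5·√14400 + 0.3·√90000 + 0.2·√2500 = 0.5·120 + 0.3·300 + 0.2·50 = 160
CE = (160)² = 25600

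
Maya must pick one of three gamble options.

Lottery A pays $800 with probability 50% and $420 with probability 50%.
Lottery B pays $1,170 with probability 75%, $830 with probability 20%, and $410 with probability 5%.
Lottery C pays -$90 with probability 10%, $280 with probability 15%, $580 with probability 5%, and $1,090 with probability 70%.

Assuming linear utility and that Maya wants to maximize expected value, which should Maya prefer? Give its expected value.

Lottery B ($1,064)

Lottery A = 0.5 × 800 + 0.5 × 420 = 400 + 210 = 610
Lottery B = 0.75 × 1170 + 0.2 × 830 + 0.05 × 410 = 877.5 + 166 + 20.5 = 1064
Lottery C = 0.1 × (-90) + 0.15 × 280 + 0.05 × 580 + 0.7 × 1090 = -9 + 42 + 29 + 763 = 825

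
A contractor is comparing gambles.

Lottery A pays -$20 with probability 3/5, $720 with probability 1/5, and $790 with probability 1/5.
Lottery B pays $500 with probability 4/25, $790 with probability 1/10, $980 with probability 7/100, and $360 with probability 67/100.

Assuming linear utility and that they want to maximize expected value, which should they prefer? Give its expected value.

Lottery B ($468.80)

Lottery A = 3/5 × (-20) + 1/5 × 720 + 1/5 × 790 = -12 + 144 + 158 = 290
Lottery B = 4/25 × 500 + 1/10 × 790 + 7/100 × 980 + 67/100 × 360 = 80 + 79 + 68.6 + 241.2 = 468.8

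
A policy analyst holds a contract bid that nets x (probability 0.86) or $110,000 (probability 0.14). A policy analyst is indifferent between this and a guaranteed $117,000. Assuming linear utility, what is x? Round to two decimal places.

x = $118,139.53

0.86·x + 0.14·110000 = 117000
0.86·x = 117000 − 15400 = 101600
x = 101600 / 0.86 = 118139.5349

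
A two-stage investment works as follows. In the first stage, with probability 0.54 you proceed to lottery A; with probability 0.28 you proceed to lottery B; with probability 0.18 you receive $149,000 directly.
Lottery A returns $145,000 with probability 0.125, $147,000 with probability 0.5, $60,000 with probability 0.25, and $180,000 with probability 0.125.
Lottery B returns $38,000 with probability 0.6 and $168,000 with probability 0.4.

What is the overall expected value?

EV(A) = 0.125 × 145000 + 0.5 × 147000 + 0.25 × 60000 + 0.125 × 180000 = 18125 + 73500 + 15000 + 22500 = 129125
EV(B) = 0.6 × 38000 + 0.4 × 168000 = 22800 + 67200 = 90000
Branch C: 149000 (certain)
Overall = 0.54 × 129125 + 0.28 × 90000 + 0.18 × 149000 = 69727.5 + 25200 + 26820 = 121747.5

$121,747.50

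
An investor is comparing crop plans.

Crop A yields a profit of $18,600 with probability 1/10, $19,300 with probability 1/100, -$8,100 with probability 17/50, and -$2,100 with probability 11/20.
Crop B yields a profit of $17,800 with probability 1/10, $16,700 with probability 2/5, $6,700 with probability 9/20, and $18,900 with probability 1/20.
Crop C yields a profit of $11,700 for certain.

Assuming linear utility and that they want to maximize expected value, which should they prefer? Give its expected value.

Crop A = 1/10 × 18600 + 1/100 × 19300 + 17/50 × (-8100) + 11/20 × (-2100) = 1860 + 193 − 2754 − 1155 = -1856
Crop B = 1/10 × 17800 + 2/5 × 16700 + 9/20 × 6700 + 1/20 × 18900 = 1780 + 6680 + 3015 + 945 = 12420
Crop C: 11700 (certain)

Crop B ($12,420)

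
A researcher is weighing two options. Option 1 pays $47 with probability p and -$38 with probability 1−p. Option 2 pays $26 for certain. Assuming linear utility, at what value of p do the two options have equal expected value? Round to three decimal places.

p·47 + (1−p)·(-38) = 26
85p − 38 = 26
p = (26 + 38) / 85

p = 0.753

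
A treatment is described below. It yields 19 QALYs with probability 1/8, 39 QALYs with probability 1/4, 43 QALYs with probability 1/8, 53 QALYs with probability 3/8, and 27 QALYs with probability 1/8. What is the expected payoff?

EV = 1/8 × 19 + 1/4 × 39 + 1/8 × 43 + 3/8 × 53 + 1/8 × 27 = 2.375 + 9.75 + 5.375 + 19.875 + 3.375 = 40.75

40.75 QALYs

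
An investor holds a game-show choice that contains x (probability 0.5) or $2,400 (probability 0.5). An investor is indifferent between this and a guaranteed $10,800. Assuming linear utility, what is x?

0.5·x + 0.5·2400 = 10800
0.5·x = 10800 − 1200 = 9600
x = 9600 / 0.5 = 19200

x = $19,200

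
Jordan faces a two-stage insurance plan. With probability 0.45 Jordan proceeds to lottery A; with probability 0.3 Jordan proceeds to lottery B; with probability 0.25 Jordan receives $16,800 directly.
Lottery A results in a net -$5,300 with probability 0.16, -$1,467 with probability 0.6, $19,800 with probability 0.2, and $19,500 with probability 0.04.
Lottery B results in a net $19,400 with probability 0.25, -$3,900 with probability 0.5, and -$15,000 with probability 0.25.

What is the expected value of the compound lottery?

EV(A) = 0.16 × (-5300) + 0.6 × (-1467) + 0.2 × 19800 + 0.04 × 19500 = -848 − 880.2 + 3960 + 780 = 3011.8
EV(B) = 0.25 × 19400 + 0.5 × (-3900) + 0.25 × (-15000) = 4850 − 1950 − 3750 = -850
Branch C: 16800 (certain)
Overall = 0.45 × 3011.8 + 0.3 × (-850) + 0.25 × 16800 = 1355.31 − 255 + 4200 = 5300.31

$5,300.31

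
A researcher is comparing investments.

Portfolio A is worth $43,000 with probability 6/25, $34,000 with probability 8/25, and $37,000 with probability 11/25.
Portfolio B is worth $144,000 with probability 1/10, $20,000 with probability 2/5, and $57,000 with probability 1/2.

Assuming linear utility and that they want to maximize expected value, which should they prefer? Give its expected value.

Portfolio A = 6/25 × 43000 + 8/25 × 34000 + 11/25 × 37000 = 10320 + 10880 + 16280 = 37480
Portfolio B = 1/10 × 144000 + 2/5 × 20000 + 1/2 × 57000 = 14400 + 8000 + 28500 = 50900

Portfolio B ($50,900)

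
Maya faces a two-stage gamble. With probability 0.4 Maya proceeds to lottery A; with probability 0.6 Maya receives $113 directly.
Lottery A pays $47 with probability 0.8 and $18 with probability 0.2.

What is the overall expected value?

$84.28

EV(A) = 0.8 × 47 + 0.2 × 18 = 37.6 + 3.6 = 41.2
Branch B: 113 (certain)
Overall = 0.4 × 41.2 + 0.6 × 113 = 16.48 + 67.8 = 84.28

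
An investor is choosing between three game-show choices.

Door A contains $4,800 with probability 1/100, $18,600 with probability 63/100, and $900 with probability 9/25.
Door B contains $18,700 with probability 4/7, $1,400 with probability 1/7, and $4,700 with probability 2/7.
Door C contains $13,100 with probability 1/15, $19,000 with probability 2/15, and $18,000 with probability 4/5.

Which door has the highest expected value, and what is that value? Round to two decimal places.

Door C ($17,806.67)

Door A = 1/100 × 4800 + 63/100 × 18600 + 9/25 × 900 = 48 + 11718 + 324 = 12090
Door B = 4/7 × 18700 + 1/7 × 1400 + 2/7 × 4700 = 10685.7143 + 200 + 1342.8571 = 12228.5714
Door C = 1/15 × 13100 + 2/15 × 19000 + 4/5 × 18000 = 873.3333 + 2533.3333 + 14400 = 17806.6667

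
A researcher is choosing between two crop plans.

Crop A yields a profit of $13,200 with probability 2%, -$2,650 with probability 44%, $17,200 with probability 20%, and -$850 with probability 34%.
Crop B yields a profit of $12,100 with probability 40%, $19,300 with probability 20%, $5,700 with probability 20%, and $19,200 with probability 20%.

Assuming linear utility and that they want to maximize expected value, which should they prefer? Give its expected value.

Crop A = 0.02 × 13200 + 0.44 × (-2650) + 0.2 × 17200 + 0.34 × (-850) = 264 − 1166 + 3440 − 289 = 2249
Crop B = 0.4 × 12100 + 0.2 × 19300 + 0.2 × 5700 + 0.2 × 19200 = 4840 + 3860 + 1140 + 3840 = 13680

Crop B ($13,680)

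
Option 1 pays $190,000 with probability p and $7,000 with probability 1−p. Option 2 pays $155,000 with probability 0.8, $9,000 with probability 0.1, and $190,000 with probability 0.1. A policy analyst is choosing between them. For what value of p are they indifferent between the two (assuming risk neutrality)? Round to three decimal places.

EV(Option 2) = 0.8 × 155000 + 0.1 × 9000 + 0.1 × 190000 = 124000 + 900 + 19000 = 143900
p·190000 + (1−p)·7000 = 143900
183000p + 7000 = 143900
p = (143900 − 7000) / 183000

p = 0.748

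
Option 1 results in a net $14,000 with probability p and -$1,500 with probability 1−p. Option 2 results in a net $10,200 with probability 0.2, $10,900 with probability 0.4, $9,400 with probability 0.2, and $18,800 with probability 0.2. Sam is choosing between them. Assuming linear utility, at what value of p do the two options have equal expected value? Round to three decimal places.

EV(Option 2) = 0.2 × 10200 + 0.4 × 10900 + 0.2 × 9400 + 0.2 × 18800 = 2040 + 4360 + 1880 + 3760 = 12040
p·14000 + (1−p)·(-1500) = 12040
15500p − 1500 = 12040
p = (12040 + 1500) / 15500

p = 0.874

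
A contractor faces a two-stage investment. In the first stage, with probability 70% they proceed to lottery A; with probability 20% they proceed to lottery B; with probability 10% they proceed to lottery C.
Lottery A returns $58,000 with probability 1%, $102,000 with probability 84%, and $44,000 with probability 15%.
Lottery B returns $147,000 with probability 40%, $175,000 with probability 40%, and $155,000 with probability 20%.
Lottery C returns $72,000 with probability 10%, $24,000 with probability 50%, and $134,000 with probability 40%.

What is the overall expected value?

EV(A) = 0.01 × 58000 + 0.84 × 102000 + 0.15 × 44000 = 580 + 85680 + 6600 = 92860
EV(B) = 0.4 × 147000 + 0.4 × 175000 + 0.2 × 155000 = 58800 + 70000 + 31000 = 159800
EV(C) = 0.1 × 72000 + 0.5 × 24000 + 0.4 × 134000 = 7200 + 12000 + 53600 = 72800
Overall = 0.7 × 92860 + 0.2 × 159800 + 0.1 × 72800 = 65002 + 31960 + 7280 = 104242

$104,242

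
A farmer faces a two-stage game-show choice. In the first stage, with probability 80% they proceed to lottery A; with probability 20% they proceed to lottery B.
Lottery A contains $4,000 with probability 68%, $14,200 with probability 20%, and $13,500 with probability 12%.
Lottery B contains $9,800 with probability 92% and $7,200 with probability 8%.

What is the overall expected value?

EV(A) = 0.68 × 4000 + 0.2 × 14200 + 0.12 × 13500 = 2720 + 2840 + 1620 = 7180
EV(B) = 0.92 × 9800 + 0.08 × 7200 = 9016 + 576 = 9592
Overall = 0.8 × 7180 + 0.2 × 9592 = 5744 + 1918.4 = 7662.4

$7,662.40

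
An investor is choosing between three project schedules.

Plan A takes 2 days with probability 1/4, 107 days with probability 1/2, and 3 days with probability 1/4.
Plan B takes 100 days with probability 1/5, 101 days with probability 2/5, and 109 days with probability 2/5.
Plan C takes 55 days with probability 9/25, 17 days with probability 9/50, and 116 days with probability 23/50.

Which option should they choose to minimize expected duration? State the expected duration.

Plan A (54.75 days)

Plan A = 1/4 × 2 + 1/2 × 107 + 1/4 × 3 = 0.5 + 53.5 + 0.75 = 54.75
Plan B = 1/5 × 100 + 2/5 × 101 + 2/5 × 109 = 20 + 40.4 + 43.6 = 104
Plan C = 9/25 × 55 + 9/50 × 17 + 23/50 × 116 = 19.8 + 3.06 + 53.36 = 76.22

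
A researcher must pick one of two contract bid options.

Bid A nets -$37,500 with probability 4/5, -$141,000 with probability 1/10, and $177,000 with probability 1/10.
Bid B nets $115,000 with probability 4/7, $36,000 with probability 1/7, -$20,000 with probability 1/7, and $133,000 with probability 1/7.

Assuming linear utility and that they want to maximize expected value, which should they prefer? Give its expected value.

Bid A = 4/5 × (-37500) + 1/10 × (-141000) + 1/10 × 177000 = -30000 − 14100 + 17700 = -26400
Bid B = 4/7 × 115000 + 1/7 × 36000 + 1/7 × (-20000) + 1/7 × 133000 = 65714.2857 + 5142.8571 − 2857.1429 + 19000 = 87000

Bid B ($87,000)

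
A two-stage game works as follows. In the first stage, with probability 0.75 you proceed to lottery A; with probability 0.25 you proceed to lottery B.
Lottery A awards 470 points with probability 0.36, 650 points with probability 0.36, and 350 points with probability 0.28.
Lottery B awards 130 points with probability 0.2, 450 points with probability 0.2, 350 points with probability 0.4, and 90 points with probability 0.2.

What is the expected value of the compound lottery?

EV(A) = 0.36 × 470 + 0.36 × 650 + 0.28 × 350 = 169.2 + 234 + 98 = 501.2
EV(B) = 0.2 × 130 + 0.2 × 450 + 0.4 × 350 + 0.2 × 90 = 26 + 90 + 140 + 18 = 274
Overall = 0.75 × 501.2 + 0.25 × 274 = 375.9 + 68.5 = 444.4

444.4 points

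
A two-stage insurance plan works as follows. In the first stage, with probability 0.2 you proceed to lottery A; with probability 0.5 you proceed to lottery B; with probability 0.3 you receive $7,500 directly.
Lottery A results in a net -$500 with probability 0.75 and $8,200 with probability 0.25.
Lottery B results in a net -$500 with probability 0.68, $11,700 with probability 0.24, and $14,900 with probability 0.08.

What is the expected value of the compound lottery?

EV(A) = 0.75 × (-500) + 0.25 × 8200 = -375 + 2050 = 1675
EV(B) = 0.68 × (-500) + 0.24 × 11700 + 0.08 × 14900 = -340 + 2808 + 1192 = 3660
Branch C: 7500 (certain)
Overall = 0.2 × 1675 + 0.5 × 3660 + 0.3 × 7500 = 335 + 1830 + 2250 = 4415

$4,415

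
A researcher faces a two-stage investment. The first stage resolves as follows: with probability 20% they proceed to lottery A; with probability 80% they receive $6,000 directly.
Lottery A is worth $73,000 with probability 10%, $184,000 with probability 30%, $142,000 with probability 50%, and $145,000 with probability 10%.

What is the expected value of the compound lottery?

EV(A) = 0.1 × 73000 + 0.3 × 184000 + 0.5 × 142000 + 0.1 × 145000 = 7300 + 55200 + 71000 + 14500 = 148000
Branch B: 6000 (certain)
Overall = 0.2 × 148000 + 0.8 × 6000 = 29600 + 4800 = 34400

$34,400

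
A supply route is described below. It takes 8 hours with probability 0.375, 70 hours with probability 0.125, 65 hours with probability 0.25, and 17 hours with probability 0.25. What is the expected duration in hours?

EV = 0.375 × 8 + 0.125 × 70 + 0.25 × 65 + 0.25 × 17 = 3 + 8.75 + 16.25 + 4.25 = 32.25

32.25 hours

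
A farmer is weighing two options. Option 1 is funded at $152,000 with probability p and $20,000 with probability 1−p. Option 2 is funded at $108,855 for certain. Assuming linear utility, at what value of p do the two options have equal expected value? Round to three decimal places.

p·152000 + (1−p)·20000 = 108855
132000p + 20000 = 108855
p = (108855 − 20000) / 132000

p = 0.673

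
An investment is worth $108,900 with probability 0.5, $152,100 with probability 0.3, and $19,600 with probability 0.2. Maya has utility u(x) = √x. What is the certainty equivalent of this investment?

E[u] = 0.5·√108900 + 0.3·√152100 + 0.2·√19600 = 0.5·330 + 0.3·390 + 0.2·140 = 310
CE = (310)² = 96100

$96,100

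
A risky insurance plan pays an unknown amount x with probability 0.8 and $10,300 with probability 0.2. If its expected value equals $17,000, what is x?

x = $18,675

0.8·x + 0.2·10300 = 17000
0.8·x = 17000 − 2060 = 14940
x = 14940 / 0.8 = 18675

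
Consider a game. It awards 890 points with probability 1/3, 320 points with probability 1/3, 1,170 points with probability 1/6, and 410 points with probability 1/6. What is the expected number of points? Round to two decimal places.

EV = 1/3 × 890 + 1/3 × 320 + 1/6 × 1170 + 1/6 × 410 = 296.6667 + 106.6667 + 195 + 68.3333 = 666.6667

666.67 points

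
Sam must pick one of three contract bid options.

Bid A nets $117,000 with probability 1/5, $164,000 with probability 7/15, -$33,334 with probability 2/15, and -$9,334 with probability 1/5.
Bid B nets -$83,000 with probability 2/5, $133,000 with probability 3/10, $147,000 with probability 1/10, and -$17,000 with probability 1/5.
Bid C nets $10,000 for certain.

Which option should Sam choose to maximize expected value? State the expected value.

Bid A = 1/5 × 117000 + 7/15 × 164000 + 2/15 × (-33334) + 1/5 × (-9334) = 23400 + 76533.3333 − 4444.5333 − 1866.8 = 93622
Bid B = 2/5 × (-83000) + 3/10 × 133000 + 1/10 × 147000 + 1/5 × (-17000) = -33200 + 39900 + 14700 − 3400 = 18000
Bid C: 10000 (certain)

Bid A ($93,622)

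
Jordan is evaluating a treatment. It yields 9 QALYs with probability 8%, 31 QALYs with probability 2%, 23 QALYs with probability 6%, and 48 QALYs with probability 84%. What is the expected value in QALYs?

43.04 QALYs

EV = 0.08 × 9 + 0.02 × 31 + 0.06 × 23 + 0.84 × 48 = 0.72 + 0.62 + 1.38 + 40.32 = 43.04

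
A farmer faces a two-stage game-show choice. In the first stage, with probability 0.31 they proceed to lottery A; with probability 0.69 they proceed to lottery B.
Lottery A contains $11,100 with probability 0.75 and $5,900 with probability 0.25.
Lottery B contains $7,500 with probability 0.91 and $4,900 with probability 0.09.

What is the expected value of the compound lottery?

$8,051.54

EV(A) = 0.75 × 11100 + 0.25 × 5900 = 8325 + 1475 = 9800
EV(B) = 0.91 × 7500 + 0.09 × 4900 = 6825 + 441 = 7266
Overall = 0.31 × 9800 + 0.69 × 7266 = 3038 + 5013.54 = 8051.54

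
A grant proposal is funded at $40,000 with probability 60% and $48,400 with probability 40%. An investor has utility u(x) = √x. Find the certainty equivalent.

E[u] = 0.6·√40000 + 0.4·√48400 = 0.6·200 + 0.4·220 = 208
CE = (208)² = 43264

$43,264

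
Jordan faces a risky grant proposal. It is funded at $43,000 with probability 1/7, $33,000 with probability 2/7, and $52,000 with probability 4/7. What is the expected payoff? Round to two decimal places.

EV = 1/7 × 43000 + 2/7 × 33000 + 4/7 × 52000 = 6142.8571 + 9428.5714 + 29714.2857 = 45285.7143

$45,285.71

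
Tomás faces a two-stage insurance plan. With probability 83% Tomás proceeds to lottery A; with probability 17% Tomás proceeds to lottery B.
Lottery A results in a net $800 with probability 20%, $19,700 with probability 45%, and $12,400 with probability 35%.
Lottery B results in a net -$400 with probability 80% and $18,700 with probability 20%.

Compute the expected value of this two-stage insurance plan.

EV(A) = 0.2 × 800 + 0.45 × 19700 + 0.35 × 12400 = 160 + 8865 + 4340 = 13365
EV(B) = 0.8 × (-400) + 0.2 × 18700 = -320 + 3740 = 3420
Overall = 0.83 × 13365 + 0.17 × 3420 = 11092.95 + 581.4 = 11674.35

$11,674.35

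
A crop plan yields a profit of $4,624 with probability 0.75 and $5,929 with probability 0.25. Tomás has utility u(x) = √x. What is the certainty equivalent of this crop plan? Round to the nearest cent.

E[u] = 0.75·√4624 + 0.25·√5929 = 0.75·68 + 0.25·77 = 70.25
CE = (70.25)² = 4935.0625

$4,935.06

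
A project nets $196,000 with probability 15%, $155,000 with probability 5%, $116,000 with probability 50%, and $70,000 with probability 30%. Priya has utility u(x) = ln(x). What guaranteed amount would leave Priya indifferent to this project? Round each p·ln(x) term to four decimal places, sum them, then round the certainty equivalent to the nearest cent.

E[u] = 0.15·ln(196000) + 0.05·ln(155000) + 0.5·ln(116000) + 0.3·ln(70000) = 1.8279 + 0.5976 + 5.8307 + 3.3469 = 11.6031
CE = e^11.6031 ≈ 109436.53

$109,436.53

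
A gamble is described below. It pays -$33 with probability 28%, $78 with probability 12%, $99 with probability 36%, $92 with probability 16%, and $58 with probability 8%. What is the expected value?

$55.12

EV = 0.28 × (-33) + 0.12 × 78 + 0.36 × 99 + 0.16 × 92 + 0.08 × 58 = -9.24 + 9.36 + 35.64 + 14.72 + 4.64 = 55.12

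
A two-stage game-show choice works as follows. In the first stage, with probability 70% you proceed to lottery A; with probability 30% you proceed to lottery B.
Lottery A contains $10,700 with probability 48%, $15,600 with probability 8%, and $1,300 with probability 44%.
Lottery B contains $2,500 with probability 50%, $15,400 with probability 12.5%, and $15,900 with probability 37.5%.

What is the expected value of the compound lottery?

EV(A) = 0.48 × 10700 + 0.08 × 15600 + 0.44 × 1300 = 5136 + 1248 + 572 = 6956
EV(B) = 0.5 × 2500 + 0.125 × 15400 + 0.375 × 15900 = 1250 + 1925 + 5962.5 = 9137.5
Overall = 0.7 × 6956 + 0.3 × 9137.5 = 4869.2 + 2741.25 = 7610.45

$7,610.45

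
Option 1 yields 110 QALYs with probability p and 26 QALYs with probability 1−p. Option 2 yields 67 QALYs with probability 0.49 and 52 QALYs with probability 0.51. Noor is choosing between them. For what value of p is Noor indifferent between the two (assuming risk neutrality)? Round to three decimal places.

EV(Option 2) = 0.49 × 67 + 0.51 × 52 = 32.83 + 26.52 = 59.35
p·110 + (1−p)·26 = 59.35
84p + 26 = 59.35
p = (59.35 − 26) / 84

p = 0.397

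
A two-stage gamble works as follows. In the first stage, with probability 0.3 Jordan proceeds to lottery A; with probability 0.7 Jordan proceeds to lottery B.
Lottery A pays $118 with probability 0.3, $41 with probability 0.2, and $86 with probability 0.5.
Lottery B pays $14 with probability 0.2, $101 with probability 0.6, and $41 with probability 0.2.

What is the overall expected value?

$76.10

EV(A) = 0.3 × 118 + 0.2 × 41 + 0.5 × 86 = 35.4 + 8.2 + 43 = 86.6
EV(B) = 0.2 × 14 + 0.6 × 101 + 0.2 × 41 = 2.8 + 60.6 + 8.2 = 71.6
Overall = 0.3 × 86.6 + 0.7 × 71.6 = 25.98 + 50.12 = 76.1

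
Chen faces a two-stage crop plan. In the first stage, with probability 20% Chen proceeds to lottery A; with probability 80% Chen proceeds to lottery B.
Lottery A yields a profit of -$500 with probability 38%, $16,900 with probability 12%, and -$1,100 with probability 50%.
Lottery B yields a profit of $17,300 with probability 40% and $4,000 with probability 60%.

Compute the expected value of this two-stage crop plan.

$7,713.60

EV(A) = 0.38 × (-500) + 0.12 × 16900 + 0.5 × (-1100) = -190 + 2028 − 550 = 1288
EV(B) = 0.4 × 17300 + 0.6 × 4000 = 6920 + 2400 = 9320
Overall = 0.2 × 1288 + 0.8 × 9320 = 257.6 + 7456 = 7713.6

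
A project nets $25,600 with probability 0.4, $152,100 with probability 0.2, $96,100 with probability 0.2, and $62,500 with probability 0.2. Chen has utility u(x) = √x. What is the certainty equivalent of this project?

$64,516

E[u] = 0.4·√25600 + 0.2·√152100 + 0.2·√96100 + 0.2·√62500 = 0.4·160 + 0.2·390 + 0.2·310 + 0.2·250 = 254
CE = (254)² = 64516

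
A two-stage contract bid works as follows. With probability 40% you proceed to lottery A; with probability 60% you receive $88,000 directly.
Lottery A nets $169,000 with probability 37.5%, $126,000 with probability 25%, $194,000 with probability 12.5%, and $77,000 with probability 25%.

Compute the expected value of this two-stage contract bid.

$108,150

EV(A) = 0.375 × 169000 + 0.25 × 126000 + 0.125 × 194000 + 0.25 × 77000 = 63375 + 31500 + 24250 + 19250 = 138375
Branch B: 88000 (certain)
Overall = 0.4 × 138375 + 0.6 × 88000 = 55350 + 52800 = 108150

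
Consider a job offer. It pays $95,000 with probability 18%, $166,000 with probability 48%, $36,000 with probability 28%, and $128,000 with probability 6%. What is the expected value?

$114,540

EV = 0.18 × 95000 + 0.48 × 166000 + 0.28 × 36000 + 0.06 × 128000 = 17100 + 79680 + 10080 + 7680 = 114540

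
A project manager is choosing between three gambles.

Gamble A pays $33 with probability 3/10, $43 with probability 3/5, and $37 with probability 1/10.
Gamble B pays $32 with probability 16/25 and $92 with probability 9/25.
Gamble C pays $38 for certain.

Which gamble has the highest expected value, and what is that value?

Gamble B ($53.60)

Gamble A = 3/10 × 33 + 3/5 × 43 + 1/10 × 37 = 9.9 + 25.8 + 3.7 = 39.4
Gamble B = 16/25 × 32 + 9/25 × 92 = 20.48 + 33.12 = 53.6
Gamble C: 38 (certain)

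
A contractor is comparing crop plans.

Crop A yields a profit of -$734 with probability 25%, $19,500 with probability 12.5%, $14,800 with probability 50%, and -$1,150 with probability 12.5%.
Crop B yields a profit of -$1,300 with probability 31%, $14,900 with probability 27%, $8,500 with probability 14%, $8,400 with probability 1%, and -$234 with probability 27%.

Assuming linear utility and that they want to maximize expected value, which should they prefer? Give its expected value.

Crop A ($9,510.25)

Crop A = 0.25 × (-734) + 0.125 × 19500 + 0.5 × 14800 + 0.125 × (-1150) = -183.5 + 2437.5 + 7400 − 143.75 = 9510.25
Crop B = 0.31 × (-1300) + 0.27 × 14900 + 0.14 × 8500 + 0.01 × 8400 + 0.27 × (-234) = -403 + 4023 + 1190 + 84 − 63.18 = 4830.82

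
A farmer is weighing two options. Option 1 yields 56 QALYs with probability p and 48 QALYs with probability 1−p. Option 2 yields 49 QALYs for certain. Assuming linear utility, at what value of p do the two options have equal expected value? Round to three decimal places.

p·56 + (1−p)·48 = 49
8p + 48 = 49
p = (49 − 48) / 8

p = 0.125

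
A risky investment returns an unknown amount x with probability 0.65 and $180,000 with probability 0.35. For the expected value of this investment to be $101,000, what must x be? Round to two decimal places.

x = $58,461.54

0.65·x + 0.35·180000 = 101000
0.65·x = 101000 − 63000 = 38000
x = 38000 / 0.65 = 58461.5385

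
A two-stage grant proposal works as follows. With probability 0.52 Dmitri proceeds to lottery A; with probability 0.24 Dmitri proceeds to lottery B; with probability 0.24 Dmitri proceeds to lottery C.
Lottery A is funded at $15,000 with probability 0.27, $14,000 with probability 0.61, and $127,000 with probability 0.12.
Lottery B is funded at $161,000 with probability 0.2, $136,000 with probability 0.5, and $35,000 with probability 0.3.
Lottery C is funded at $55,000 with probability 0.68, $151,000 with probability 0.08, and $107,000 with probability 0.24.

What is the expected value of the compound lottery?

EV(A) = 0.27 × 15000 + 0.61 × 14000 + 0.12 × 127000 = 4050 + 8540 + 15240 = 27830
EV(B) = 0.2 × 161000 + 0.5 × 136000 + 0.3 × 35000 = 32200 + 68000 + 10500 = 110700
EV(C) = 0.68 × 55000 + 0.08 × 151000 + 0.24 × 107000 = 37400 + 12080 + 25680 = 75160
Overall = 0.52 × 27830 + 0.24 × 110700 + 0.24 × 75160 = 14471.6 + 26568 + 18038.4 = 59078

$59,078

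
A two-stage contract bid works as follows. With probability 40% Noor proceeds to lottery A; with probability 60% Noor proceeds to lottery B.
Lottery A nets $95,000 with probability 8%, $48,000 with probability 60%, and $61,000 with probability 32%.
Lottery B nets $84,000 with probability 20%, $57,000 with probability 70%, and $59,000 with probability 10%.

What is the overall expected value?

$59,928

EV(A) = 0.08 × 95000 + 0.6 × 48000 + 0.32 × 61000 = 7600 + 28800 + 19520 = 55920
EV(B) = 0.2 × 84000 + 0.7 × 57000 + 0.1 × 59000 = 16800 + 39900 + 5900 = 62600
Overall = 0.4 × 55920 + 0.6 × 62600 = 22368 + 37560 = 59928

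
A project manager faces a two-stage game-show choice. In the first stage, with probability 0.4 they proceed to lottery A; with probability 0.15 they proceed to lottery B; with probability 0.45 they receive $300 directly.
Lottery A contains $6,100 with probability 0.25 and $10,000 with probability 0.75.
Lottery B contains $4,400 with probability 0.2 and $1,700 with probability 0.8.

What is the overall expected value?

EV(A) = 0.25 × 6100 + 0.75 × 10000 = 1525 + 7500 = 9025
EV(B) = 0.2 × 4400 + 0.8 × 1700 = 880 + 1360 = 2240
Branch C: 300 (certain)
Overall = 0.4 × 9025 + 0.15 × 2240 + 0.45 × 300 = 3610 + 336 + 135 = 4081

$4,081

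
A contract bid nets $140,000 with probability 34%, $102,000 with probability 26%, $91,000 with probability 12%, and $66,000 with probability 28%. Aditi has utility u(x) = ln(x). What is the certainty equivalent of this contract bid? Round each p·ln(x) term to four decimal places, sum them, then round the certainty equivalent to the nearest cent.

$99,190.75

E[u] = 0.34·ln(140000) + 0.26·ln(102000) + 0.12·ln(91000) + 0.28·ln(66000) = 4.0288 + 2.9985 + 1.3702 + 3.1073 = 11.5048
CE = e^11.5048 ≈ 99190.75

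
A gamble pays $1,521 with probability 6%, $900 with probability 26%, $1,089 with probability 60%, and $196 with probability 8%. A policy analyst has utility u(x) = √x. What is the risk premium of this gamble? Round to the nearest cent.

E[u] = 0.06·√1521 + 0.26·√900 + 0.6·√1089 + 0.08·√196 = 0.06·39 + 0.26·30 + 0.6·33 + 0.08·14 = 31.06
CE = (31.06)² = 964.7236
Risk premium = EV − CE = 994.34 − 964.7236 = 29.6164

$29.62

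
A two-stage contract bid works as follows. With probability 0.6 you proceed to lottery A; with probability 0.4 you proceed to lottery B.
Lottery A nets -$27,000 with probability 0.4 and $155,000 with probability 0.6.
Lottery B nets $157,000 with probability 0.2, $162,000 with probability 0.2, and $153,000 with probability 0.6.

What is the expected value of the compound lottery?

EV(A) = 0.4 × (-27000) + 0.6 × 155000 = -10800 + 93000 = 82200
EV(B) = 0.2 × 157000 + 0.2 × 162000 + 0.6 × 153000 = 31400 + 32400 + 91800 = 155600
Overall = 0.6 × 82200 + 0.4 × 155600 = 49320 + 62240 = 111560

$111,560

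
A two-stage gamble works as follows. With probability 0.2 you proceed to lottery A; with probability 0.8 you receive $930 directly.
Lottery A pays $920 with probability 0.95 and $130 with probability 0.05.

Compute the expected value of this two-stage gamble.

EV(A) = 0.95 × 920 + 0.05 × 130 = 874 + 6.5 = 880.5
Branch B: 930 (certain)
Overall = 0.2 × 880.5 + 0.8 × 930 = 176.1 + 744 = 920.1

$920.10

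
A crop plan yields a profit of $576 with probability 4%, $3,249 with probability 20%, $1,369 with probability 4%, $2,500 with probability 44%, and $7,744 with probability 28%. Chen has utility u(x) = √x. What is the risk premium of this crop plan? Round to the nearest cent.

$338.09

E[u] = 0.04·√576 + 0.2·√3249 + 0.04·√1369 + 0.44·√2500 + 0.28·√7744 = 0.04·24 + 0.2·57 + 0.04·37 + 0.44·50 + 0.28·88 = 60.48
CE = (60.48)² = 3657.8304
Risk premium = EV − CE = 3995.92 − 3657.8304 = 338.0896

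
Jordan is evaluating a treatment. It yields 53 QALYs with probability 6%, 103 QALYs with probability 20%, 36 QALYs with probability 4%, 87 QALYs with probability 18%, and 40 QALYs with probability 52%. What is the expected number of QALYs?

EV = 0.06 × 53 + 0.2 × 103 + 0.04 × 36 + 0.18 × 87 + 0.52 × 40 = 3.18 + 20.6 + 1.44 + 15.66 + 20.8 = 61.68

61.68 QALYs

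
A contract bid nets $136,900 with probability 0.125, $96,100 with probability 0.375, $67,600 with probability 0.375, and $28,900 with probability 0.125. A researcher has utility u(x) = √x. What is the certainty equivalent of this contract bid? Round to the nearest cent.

E[u] = 0.125·√136900 + 0.375·√96100 + 0.375·√67600 + 0.125·√28900 = 0.125·370 + 0.375·310 + 0.375·260 + 0.125·170 = 281.25
CE = (281.25)² = 79101.5625

$79,101.56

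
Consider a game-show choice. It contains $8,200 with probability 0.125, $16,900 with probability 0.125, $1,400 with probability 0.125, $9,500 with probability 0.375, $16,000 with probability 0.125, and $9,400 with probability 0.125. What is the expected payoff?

$10,050

EV = 0.125 × 8200 + 0.125 × 16900 + 0.125 × 1400 + 0.375 × 9500 + 0.125 × 16000 + 0.125 × 9400 = 1025 + 2112.5 + 175 + 3562.5 + 2000 + 1175 = 10050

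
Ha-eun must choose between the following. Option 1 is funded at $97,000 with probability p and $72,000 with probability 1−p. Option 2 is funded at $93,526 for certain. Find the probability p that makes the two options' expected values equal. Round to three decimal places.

p·97000 + (1−p)·72000 = 93526
25000p + 72000 = 93526
p = (93526 − 72000) / 25000

p = 0.861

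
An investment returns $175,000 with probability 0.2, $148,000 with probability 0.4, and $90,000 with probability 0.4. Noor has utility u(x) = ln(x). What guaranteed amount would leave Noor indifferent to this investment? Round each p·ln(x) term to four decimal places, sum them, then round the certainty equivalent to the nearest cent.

E[u] = 0.2·ln(175000) + 0.4·ln(148000) + 0.4·ln(90000) = 2.4145 + 4.7620 + 4.5630 = 11.7395
CE = e^11.7395 ≈ 125429.61

$125,429.61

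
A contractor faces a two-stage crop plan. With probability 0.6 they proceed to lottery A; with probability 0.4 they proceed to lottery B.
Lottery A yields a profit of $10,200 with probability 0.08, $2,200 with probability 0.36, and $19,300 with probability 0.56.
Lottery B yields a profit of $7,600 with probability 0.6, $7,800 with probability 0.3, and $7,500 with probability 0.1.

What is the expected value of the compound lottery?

EV(A) = 0.08 × 10200 + 0.36 × 2200 + 0.56 × 19300 = 816 + 792 + 10808 = 12416
EV(B) = 0.6 × 7600 + 0.3 × 7800 + 0.1 × 7500 = 4560 + 2340 + 750 = 7650
Overall = 0.6 × 12416 + 0.4 × 7650 = 7449.6 + 3060 = 10509.6

$10,509.60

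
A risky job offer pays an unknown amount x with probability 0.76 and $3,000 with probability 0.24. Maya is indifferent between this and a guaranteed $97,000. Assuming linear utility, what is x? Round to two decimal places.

x = $126,684.21

0.76·x + 0.24·3000 = 97000
0.76·x = 97000 − 720 = 96280
x = 96280 / 0.76 = 126684.2105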